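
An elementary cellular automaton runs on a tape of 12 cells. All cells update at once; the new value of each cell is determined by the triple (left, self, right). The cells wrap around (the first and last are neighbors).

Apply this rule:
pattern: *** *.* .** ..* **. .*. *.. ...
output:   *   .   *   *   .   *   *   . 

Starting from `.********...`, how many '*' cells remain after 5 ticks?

********.*..
*******..***
******.*****
*****..*****
****.*******
count of *: 11

11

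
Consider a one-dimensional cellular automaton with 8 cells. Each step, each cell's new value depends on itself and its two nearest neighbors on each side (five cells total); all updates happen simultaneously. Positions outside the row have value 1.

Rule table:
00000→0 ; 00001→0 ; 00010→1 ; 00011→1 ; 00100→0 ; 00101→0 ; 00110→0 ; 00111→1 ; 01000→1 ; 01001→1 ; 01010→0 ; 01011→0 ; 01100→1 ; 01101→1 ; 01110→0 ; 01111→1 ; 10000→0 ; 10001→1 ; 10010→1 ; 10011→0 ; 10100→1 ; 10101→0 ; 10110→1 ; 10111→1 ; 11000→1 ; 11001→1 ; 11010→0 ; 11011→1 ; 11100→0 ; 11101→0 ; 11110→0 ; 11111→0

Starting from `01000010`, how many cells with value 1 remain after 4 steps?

2

step 1: 01100100
step 2: 11111010
step 3: 00000000
step 4: 10000001
count of 1: 2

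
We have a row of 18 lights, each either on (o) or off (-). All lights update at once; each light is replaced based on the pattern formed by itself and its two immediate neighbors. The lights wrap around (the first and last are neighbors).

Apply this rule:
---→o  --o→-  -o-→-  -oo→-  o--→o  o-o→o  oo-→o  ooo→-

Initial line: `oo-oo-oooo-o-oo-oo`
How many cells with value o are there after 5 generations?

-oo-oo---oo-o-oo--
--oo-ooo--oo-o-ooo
o--oo--oo--oo-o--o
oo--oo--oo--oo-o--
-oo--oo--oo--oo-o-
count of o: 9

9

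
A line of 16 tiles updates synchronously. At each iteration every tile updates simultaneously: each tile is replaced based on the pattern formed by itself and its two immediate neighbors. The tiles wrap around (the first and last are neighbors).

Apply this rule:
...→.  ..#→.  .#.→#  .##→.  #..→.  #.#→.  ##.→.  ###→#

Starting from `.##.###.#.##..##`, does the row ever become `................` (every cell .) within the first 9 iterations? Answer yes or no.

.....#..#.......
.....#..#.......  (fixed point — unchanged through iteration 9)
iteration 9 is .....#..#......., still not uniform .

no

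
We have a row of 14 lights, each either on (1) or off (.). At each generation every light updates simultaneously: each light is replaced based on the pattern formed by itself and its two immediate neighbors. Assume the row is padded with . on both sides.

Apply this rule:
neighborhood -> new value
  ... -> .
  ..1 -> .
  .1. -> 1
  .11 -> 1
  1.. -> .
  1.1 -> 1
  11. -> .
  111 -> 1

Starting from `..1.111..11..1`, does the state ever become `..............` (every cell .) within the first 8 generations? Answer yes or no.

no

..1111...1...1
..111....1...1
..11.....1...1
..1......1...1
..1......1...1  (fixed point — unchanged through generation 8)
generation 8 is ..1......1...1, still not uniform .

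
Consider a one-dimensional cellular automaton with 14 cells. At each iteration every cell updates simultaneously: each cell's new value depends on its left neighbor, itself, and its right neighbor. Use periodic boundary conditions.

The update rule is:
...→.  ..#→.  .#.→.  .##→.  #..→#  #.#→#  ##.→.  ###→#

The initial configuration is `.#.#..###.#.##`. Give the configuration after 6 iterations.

#.#.#..#.#.#..
.#.#.#..#.#.#.
..#.#.#..#.#.#
#..#.#.#..#.#.
.#..#.#.#..#.#
#.#..#.#.#..#.

#.#..#.#.#..#.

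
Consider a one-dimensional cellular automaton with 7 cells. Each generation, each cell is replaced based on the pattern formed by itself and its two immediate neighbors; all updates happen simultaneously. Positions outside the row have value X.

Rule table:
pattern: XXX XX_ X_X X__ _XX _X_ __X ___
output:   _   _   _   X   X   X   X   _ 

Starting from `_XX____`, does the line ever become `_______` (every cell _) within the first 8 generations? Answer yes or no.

_X_X__X
_X_XXXX
_X_X___
_X_XX_X
_X_X__X  (repeats generation 1; period 4)
generation 8: _X_XX_X
generation 8 is _X_XX_X, still not uniform _

no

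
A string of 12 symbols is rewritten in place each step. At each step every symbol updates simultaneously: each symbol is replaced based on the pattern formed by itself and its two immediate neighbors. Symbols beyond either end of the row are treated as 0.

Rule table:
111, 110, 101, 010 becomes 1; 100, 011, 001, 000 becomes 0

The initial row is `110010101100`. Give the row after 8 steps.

010000000100

step 1: 010011110100
step 2: 010001111100
step 3: 010000111100
step 4: 010000011100
step 5: 010000001100
step 6: 010000000100
step 7: 010000000100  (fixed point — unchanged through step 8)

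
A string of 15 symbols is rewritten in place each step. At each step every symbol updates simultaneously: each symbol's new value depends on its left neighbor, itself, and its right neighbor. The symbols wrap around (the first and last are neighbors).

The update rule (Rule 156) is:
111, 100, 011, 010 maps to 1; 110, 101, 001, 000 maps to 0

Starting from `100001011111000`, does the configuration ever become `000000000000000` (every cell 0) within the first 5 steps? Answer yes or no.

110001011110100
101001011100110
101101011010100
101001010010110
101101011010100
step 5 is 101101011010100, still not uniform 0

no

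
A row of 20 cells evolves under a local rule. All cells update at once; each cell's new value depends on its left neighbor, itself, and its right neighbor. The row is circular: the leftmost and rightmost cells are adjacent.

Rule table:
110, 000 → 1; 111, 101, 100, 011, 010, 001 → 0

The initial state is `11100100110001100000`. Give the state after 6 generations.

00000000000000101110

00100000010100101110
10001111000000000010
00100001011111111000
10001100000000001011
10100101111111100000
00000000000000101110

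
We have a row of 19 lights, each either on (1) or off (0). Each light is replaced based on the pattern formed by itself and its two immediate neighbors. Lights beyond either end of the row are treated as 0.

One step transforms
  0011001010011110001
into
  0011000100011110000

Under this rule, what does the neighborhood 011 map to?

1

At position 2 the neighborhood is 011; the next row has 1 there.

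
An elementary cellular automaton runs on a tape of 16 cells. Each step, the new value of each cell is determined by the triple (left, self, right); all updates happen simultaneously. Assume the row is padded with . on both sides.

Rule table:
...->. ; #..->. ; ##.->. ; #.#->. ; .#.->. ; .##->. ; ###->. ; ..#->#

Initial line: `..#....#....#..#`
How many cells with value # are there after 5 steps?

.#....#....#..#.
#....#....#..#..
....#....#..#...
...#....#..#....
..#....#..#.....
count of #: 3

3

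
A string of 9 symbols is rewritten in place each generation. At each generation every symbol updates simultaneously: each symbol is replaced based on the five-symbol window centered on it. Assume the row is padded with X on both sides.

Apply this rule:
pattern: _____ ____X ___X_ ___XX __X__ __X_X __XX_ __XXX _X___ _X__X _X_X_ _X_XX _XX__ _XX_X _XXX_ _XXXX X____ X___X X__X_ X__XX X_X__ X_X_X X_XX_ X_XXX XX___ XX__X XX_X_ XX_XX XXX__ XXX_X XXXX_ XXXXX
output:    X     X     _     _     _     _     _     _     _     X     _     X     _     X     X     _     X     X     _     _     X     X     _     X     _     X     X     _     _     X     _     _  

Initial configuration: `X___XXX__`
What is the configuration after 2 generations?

__X__X_X_
X__X___XX

X__X___XX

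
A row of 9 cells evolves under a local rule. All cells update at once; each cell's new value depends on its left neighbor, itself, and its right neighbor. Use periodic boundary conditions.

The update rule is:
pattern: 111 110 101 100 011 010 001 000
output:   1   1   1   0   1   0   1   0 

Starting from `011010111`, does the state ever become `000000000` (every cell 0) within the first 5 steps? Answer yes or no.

no

step 1: 111101111
step 2: 111111111
step 3: 111111111  (fixed point — unchanged through step 5)
step 5 is 111111111, still not uniform 0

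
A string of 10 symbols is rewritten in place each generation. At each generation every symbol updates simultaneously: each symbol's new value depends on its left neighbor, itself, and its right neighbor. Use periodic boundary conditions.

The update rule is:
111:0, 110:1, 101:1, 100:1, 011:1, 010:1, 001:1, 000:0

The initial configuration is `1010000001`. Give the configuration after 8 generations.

0001100110

generation 1: 1111000011
generation 2: 0001100110
generation 3: 0011111111
generation 4: 1110000001
generation 5: 0011000011
generation 6: 1111100111
generation 7: 0000111100
generation 8: 0001100110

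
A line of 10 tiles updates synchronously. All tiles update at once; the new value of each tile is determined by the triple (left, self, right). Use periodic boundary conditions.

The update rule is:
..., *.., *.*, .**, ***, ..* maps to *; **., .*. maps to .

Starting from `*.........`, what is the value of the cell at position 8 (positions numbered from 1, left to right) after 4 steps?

.

.*********
*********.
********.*
*******.**
position 8 holds .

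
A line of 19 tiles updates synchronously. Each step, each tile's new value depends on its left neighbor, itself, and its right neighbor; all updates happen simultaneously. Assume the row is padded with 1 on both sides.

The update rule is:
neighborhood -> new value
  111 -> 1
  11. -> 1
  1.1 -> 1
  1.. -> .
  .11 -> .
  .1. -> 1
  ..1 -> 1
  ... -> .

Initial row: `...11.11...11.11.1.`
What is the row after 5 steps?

..1.11.1..1.11.1111
.111.111.111.11.111
1.111.111.111.11.11
11.111.111.111.11.1
111.111.111.111.11.

111.111.111.111.11.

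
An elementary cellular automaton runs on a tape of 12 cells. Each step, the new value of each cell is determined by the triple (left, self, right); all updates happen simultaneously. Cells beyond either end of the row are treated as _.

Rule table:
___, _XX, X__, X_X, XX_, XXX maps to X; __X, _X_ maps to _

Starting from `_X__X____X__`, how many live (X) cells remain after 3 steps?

9

__X__XXX__XX
X__X_XXXX_XX
_X__XXXXXXXX
count of X: 9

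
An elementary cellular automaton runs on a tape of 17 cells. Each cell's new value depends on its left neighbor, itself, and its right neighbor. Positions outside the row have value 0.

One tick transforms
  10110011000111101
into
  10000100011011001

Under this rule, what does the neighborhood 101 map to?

0

At position 1 the neighborhood is 101; the next row has 0 there.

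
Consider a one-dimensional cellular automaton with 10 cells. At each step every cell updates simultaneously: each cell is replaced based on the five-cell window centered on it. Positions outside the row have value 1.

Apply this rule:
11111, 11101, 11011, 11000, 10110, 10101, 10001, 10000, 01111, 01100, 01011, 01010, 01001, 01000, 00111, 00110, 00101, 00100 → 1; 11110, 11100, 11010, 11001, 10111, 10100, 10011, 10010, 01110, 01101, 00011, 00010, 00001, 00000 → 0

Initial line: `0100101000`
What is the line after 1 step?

0010110110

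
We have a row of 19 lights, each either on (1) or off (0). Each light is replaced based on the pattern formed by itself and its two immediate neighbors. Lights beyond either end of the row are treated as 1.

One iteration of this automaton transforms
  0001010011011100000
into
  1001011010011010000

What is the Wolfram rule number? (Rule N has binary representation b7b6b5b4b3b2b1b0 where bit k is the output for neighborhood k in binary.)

156

position 12: 111 → 1  (bit 7 = 1)
position 9: 110 → 0  (bit 6 = 0)
position 4: 101 → 0  (bit 5 = 0)
position 0: 100 → 1  (bit 4 = 1)
position 8: 011 → 1  (bit 3 = 1)
position 3: 010 → 1  (bit 2 = 1)
position 2: 001 → 0  (bit 1 = 0)
position 1: 000 → 0  (bit 0 = 0)
bits b7..b0 = 10011100 = 156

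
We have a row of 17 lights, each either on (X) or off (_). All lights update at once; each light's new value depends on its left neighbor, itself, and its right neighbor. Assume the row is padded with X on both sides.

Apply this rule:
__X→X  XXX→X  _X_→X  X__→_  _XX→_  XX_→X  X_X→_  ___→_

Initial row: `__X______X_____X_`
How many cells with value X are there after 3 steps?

8

step 1: _XX_____XX____XX_
step 2: __X____X_X___X_X_
step 3: _XX___XX_X__XX_X_
count of X: 8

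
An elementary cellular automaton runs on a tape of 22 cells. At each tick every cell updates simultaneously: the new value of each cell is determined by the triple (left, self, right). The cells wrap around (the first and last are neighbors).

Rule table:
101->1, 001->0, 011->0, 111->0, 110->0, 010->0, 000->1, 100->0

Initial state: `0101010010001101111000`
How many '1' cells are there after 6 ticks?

10

0010100000100010000011
0001001110001000111000
1100000000100010000011
0001111110001000111000
1100000000100010000011  (repeats tick 3; period 2)
tick 6: 0001111110001000111000
count of 1: 10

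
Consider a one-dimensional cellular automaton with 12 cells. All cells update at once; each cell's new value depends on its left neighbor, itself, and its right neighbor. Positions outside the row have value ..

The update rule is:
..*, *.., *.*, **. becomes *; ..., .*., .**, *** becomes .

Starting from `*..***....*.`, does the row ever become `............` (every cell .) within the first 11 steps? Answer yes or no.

no

.**..**..*.*
*.***.***.*.
.*..**..**.*
*.**.***.**.
.*.**..**.**
*.*.***.**.*
.*.*..**.**.
*.*.**.**.**
.*.*.**.**.*
*.*.*.**.**.
.*.*.*.**.**
step 11 is .*.*.*.**.**, still not uniform .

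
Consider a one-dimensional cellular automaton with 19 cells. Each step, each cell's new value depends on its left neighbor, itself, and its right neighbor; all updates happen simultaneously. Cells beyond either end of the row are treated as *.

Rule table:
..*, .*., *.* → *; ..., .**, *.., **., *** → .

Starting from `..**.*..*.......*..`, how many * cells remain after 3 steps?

.*..**.**......**.*
**.*..*.......*..*.
..**.**......**.***
count of *: 9

9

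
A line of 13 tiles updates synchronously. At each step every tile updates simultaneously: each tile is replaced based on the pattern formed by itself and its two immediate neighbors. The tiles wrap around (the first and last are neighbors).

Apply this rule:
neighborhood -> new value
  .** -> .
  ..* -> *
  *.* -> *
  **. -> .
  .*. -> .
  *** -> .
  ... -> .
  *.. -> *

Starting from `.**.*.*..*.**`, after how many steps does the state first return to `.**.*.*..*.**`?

2

*..*.*.**.*..
.**.*.*..*.**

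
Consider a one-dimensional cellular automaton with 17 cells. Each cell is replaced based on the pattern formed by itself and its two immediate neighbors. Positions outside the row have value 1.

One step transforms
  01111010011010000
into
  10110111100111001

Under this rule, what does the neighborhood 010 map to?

1

At position 6 the neighborhood is 010; the next row has 1 there.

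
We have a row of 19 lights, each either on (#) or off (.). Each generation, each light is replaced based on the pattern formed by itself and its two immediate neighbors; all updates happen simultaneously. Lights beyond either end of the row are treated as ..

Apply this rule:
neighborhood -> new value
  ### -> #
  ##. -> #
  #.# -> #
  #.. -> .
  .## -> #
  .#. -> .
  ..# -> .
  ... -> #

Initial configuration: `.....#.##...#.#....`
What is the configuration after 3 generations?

####..####.####.###

generation 1: ####..###.#..#..###
generation 2: ####..####......###
generation 3: ####..####.####.###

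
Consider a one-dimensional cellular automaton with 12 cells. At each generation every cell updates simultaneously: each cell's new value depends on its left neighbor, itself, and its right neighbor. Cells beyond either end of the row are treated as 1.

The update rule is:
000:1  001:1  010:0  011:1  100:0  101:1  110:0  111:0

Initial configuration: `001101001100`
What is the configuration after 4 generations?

010011001101

generation 1: 011010011001
generation 2: 110100110011
generation 3: 001001100110
generation 4: 010011001101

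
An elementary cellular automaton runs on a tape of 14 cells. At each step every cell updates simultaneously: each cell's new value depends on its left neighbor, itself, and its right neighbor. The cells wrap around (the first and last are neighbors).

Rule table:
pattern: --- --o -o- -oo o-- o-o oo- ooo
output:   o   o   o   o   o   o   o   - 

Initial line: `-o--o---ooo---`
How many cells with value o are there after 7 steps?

ooooooooo-oooo
--------ooo---
ooooooooo-oooo  (repeats step 1; period 2)
step 7: ooooooooo-oooo
count of o: 13

13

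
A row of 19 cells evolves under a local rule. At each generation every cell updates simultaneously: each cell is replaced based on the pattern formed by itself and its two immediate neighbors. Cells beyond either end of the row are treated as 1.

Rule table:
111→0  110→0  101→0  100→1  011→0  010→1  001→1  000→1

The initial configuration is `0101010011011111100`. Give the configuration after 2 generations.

0101000011111111100

0101011100000000011
0101000011111111100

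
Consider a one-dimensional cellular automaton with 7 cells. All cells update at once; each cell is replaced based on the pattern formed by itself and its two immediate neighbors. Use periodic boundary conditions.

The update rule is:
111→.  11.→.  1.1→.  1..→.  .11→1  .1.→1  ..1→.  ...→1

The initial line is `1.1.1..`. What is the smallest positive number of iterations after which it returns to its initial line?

1

1.1.1..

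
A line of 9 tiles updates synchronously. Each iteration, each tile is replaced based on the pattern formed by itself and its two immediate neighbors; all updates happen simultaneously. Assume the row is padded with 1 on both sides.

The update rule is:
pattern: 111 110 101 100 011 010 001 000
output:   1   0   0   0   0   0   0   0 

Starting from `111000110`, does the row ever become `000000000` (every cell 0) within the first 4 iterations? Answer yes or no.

110000000
100000000
000000000
all cells are 0 at iteration 3

yes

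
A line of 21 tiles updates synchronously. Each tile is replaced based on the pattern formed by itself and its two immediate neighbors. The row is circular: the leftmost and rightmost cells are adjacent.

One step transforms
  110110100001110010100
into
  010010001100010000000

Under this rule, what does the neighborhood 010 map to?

At position 6 the neighborhood is 010; the next row has 0 there.

0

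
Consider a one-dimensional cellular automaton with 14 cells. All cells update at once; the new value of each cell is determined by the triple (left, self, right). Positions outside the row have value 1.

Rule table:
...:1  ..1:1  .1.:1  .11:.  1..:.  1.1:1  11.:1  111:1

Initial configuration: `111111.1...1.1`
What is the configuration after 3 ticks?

tick 1: 11111111.1111.
tick 2: 111111111.1111
tick 3: 1111111111.111

1111111111.111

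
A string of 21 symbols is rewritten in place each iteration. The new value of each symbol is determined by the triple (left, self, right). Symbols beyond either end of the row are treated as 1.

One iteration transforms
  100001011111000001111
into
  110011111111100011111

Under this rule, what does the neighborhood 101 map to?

At position 6 the neighborhood is 101; the next row has 1 there.

1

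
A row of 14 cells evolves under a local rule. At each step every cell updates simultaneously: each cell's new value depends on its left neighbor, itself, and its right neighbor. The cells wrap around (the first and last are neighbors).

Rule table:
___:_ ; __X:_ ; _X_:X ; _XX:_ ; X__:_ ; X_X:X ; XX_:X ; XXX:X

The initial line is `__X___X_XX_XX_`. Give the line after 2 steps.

__X___XX_XX_X_
__X____XX_XXX_

__X____XX_XXX_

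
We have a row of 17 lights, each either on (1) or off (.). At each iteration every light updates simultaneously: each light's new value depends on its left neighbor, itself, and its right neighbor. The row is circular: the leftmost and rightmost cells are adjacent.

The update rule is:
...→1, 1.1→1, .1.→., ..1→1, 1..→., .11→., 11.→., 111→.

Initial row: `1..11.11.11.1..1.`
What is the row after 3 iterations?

1..1..1..1..1.1..

..1..1..1..1..1.1
.1..1..1..1..1.1.
1..1..1..1..1.1..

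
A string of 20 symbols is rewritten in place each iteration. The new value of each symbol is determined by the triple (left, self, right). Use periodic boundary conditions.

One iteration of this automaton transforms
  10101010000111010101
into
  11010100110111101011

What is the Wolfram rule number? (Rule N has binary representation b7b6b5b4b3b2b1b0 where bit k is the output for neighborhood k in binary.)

position 12: 111 → 1  (bit 7 = 1)
position 0: 110 → 1  (bit 6 = 1)
position 1: 101 → 1  (bit 5 = 1)
position 7: 100 → 0  (bit 4 = 0)
position 11: 011 → 1  (bit 3 = 1)
position 2: 010 → 0  (bit 2 = 0)
position 10: 001 → 0  (bit 1 = 0)
position 8: 000 → 1  (bit 0 = 1)
bits b7..b0 = 11101001 = 233

233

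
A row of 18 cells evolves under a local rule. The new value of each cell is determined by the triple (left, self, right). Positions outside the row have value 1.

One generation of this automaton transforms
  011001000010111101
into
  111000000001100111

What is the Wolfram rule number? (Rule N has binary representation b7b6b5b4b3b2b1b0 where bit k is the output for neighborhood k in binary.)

104

position 13: 111 → 0  (bit 7 = 0)
position 2: 110 → 1  (bit 6 = 1)
position 0: 101 → 1  (bit 5 = 1)
position 3: 100 → 0  (bit 4 = 0)
position 1: 011 → 1  (bit 3 = 1)
position 5: 010 → 0  (bit 2 = 0)
position 4: 001 → 0  (bit 1 = 0)
position 7: 000 → 0  (bit 0 = 0)
bits b7..b0 = 01101000 = 104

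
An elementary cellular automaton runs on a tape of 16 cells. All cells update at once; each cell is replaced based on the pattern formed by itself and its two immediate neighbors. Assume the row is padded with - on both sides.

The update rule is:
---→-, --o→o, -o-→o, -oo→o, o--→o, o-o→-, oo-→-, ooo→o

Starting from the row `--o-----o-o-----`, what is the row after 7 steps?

o-o-oo--o-o-oooo

-ooo---oo-oo----
ooo-o-oo--o-o---
oo--o-o-ooo-oo--
o-ooo-o-oo--o-o-
o-oo--o-o-ooo-oo
o-o-ooo-o-oo--o-
o-o-oo--o-o-oooo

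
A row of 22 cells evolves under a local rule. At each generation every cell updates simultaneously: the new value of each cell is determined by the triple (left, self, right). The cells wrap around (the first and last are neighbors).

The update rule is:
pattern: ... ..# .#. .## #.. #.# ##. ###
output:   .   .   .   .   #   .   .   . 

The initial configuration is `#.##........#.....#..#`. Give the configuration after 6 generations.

..#......#........#...

....#........#.....#..
.....#........#.....#.
......#........#.....#
#......#........#.....
.#......#........#....
..#......#........#...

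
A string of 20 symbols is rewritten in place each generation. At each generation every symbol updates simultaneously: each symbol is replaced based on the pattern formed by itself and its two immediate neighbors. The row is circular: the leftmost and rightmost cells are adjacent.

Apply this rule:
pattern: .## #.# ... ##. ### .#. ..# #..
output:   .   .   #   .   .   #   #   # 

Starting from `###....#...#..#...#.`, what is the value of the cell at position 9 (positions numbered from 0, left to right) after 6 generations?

.

...################.
###................#
...################.  (repeats generation 1; period 2)
generation 6: ###................#
position 9 holds .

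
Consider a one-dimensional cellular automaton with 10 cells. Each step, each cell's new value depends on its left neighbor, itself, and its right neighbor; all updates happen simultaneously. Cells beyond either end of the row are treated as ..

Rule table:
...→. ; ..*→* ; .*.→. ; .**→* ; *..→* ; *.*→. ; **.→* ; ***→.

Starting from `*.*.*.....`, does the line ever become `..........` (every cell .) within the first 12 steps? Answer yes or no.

step 1: .....*....
step 2: ....*.*...
step 3: ...*...*..
step 4: ..*.*.*.*.
step 5: .*.......*
step 6: *.*.....*.
step 7: ...*...*.*
step 8: ..*.*.*...
step 9: .*.....*..
step 10: *.*...*.*.
step 11: ...*.*...*
step 12: ..*...*.*.
step 12 is ..*...*.*., still not uniform .

no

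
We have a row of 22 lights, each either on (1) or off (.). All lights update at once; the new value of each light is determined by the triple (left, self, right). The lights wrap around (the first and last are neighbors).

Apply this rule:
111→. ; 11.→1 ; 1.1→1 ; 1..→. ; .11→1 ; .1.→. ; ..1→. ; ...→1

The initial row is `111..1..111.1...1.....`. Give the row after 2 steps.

.1..111..111....1.1.11

1.1.....1.11..1...111.
.1..111..111....1.1.11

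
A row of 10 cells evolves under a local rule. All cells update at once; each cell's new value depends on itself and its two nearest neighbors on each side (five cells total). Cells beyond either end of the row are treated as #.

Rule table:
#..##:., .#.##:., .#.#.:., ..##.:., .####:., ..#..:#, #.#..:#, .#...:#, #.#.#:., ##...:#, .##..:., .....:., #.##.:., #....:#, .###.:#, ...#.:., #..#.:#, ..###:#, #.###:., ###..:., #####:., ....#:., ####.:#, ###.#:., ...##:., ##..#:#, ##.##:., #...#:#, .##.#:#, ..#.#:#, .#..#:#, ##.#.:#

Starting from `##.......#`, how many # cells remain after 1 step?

4

#.##.....#
count of #: 4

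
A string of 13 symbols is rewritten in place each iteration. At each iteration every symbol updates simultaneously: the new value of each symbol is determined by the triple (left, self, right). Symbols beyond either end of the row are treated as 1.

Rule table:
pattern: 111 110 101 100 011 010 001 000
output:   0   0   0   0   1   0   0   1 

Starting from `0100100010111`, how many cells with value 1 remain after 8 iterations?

3

iteration 1: 0000001000100
iteration 2: 0111100010000
iteration 3: 0100001000110
iteration 4: 0001100010100
iteration 5: 0101001000000
iteration 6: 0000000011110
iteration 7: 0111111010000
iteration 8: 0100000000110
count of 1: 3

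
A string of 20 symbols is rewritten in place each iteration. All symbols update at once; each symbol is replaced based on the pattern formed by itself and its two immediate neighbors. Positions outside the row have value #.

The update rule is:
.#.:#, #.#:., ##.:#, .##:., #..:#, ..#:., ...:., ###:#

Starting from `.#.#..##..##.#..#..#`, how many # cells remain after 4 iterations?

.#.##..##..#.##.##..
.#..##..##.#..#..##.
.##..##..#.##.##..#.
..##..##.#..#..##.#.
count of #: 9

9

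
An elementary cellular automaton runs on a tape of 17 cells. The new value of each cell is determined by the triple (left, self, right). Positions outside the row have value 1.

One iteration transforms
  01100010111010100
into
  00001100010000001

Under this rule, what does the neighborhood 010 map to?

0

At position 6 the neighborhood is 010; the next row has 0 there.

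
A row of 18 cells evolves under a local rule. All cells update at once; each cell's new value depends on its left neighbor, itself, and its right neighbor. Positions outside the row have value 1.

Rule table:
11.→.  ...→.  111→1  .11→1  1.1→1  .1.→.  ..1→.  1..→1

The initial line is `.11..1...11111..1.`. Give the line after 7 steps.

11.1..1..1111.1..1
1.1.1..1.111.1.1.1
.1.1.1..111.1.1.11
1.1.1.1.11.1.1.111
.1.1.1.11.1.1.1111
1.1.1.11.1.1.11111
.1.1.11.1.1.111111

.1.1.11.1.1.111111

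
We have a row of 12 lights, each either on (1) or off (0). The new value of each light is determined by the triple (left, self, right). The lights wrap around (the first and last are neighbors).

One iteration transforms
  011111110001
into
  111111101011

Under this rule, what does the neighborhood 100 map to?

At position 8 the neighborhood is 100; the next row has 1 there.

1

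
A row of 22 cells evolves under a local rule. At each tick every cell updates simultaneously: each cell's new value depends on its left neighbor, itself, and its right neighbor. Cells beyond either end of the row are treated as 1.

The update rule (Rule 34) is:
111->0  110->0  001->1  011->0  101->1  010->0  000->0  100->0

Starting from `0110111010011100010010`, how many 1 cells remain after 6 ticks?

7

1001000100100000100101
0010001001000001001010
0100010010000010010101
1000100100000100101010
0001001000001001010101
0010010000010010101010
count of 1: 7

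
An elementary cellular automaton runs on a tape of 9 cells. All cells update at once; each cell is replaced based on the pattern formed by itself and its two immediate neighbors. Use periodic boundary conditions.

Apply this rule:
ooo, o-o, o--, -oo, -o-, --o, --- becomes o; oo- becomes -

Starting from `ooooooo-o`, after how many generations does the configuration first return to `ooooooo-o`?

9

generation 1: oooooo-oo
generation 2: ooooo-ooo
generation 3: oooo-oooo
generation 4: ooo-ooooo
generation 5: oo-oooooo
generation 6: o-ooooooo
generation 7: -oooooooo
generation 8: oooooooo-
generation 9: ooooooo-o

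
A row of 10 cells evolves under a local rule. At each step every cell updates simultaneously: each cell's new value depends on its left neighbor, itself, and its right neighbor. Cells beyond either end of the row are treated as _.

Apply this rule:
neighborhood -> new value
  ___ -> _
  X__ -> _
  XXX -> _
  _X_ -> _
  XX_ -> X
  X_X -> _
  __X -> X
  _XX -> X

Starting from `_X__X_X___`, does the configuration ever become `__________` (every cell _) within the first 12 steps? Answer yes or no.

yes

step 1: X__X______
step 2: __X_______
step 3: _X________
step 4: X_________
step 5: __________
all cells are _ at step 5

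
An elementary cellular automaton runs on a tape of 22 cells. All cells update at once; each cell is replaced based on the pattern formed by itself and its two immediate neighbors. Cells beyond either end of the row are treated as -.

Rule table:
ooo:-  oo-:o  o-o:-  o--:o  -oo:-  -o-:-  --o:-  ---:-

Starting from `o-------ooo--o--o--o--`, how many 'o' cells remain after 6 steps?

-o--------oo--o--o--o-
--o--------oo--o--o--o
---o--------oo--o--o--
----o--------oo--o--o-
-----o--------oo--o--o
------o--------oo--o--
count of o: 4

4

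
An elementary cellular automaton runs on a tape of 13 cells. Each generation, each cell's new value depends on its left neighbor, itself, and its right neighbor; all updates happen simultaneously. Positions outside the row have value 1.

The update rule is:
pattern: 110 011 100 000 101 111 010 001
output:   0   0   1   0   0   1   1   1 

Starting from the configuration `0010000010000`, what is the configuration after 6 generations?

generation 1: 1111000111001
generation 2: 1110101010110
generation 3: 1100101010000
generation 4: 1011101011001
generation 5: 0001001000110
generation 6: 1011111101000

1011111101000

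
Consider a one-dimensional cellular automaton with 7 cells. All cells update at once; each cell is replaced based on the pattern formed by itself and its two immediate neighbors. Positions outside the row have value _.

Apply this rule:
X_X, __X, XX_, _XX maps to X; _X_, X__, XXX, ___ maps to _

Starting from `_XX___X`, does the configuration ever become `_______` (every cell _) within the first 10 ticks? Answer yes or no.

XXX__X_
X_X_X__
_X_X___
X_X____
_X_____
X______
_______
all cells are _ at tick 7

yes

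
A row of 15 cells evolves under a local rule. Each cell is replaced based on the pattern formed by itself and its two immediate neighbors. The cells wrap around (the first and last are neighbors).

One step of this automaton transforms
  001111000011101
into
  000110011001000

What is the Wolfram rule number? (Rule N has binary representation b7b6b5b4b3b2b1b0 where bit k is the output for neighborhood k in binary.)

position 3: 111 → 1  (bit 7 = 1)
position 5: 110 → 0  (bit 6 = 0)
position 13: 101 → 0  (bit 5 = 0)
position 0: 100 → 0  (bit 4 = 0)
position 2: 011 → 0  (bit 3 = 0)
position 14: 010 → 0  (bit 2 = 0)
position 1: 001 → 0  (bit 1 = 0)
position 7: 000 → 1  (bit 0 = 1)
bits b7..b0 = 10000001 = 129

129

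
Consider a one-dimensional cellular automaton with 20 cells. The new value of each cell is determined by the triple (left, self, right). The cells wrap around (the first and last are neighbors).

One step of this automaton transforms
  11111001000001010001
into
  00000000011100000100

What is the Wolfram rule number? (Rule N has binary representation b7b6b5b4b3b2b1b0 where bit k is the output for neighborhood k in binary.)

1

position 0: 111 → 0  (bit 7 = 0)
position 4: 110 → 0  (bit 6 = 0)
position 14: 101 → 0  (bit 5 = 0)
position 5: 100 → 0  (bit 4 = 0)
position 19: 011 → 0  (bit 3 = 0)
position 7: 010 → 0  (bit 2 = 0)
position 6: 001 → 0  (bit 1 = 0)
position 9: 000 → 1  (bit 0 = 1)
bits b7..b0 = 00000001 = 1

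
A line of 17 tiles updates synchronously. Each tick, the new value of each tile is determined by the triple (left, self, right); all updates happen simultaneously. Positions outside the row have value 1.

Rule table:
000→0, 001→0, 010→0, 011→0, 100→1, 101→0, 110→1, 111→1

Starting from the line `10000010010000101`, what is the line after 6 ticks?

11000001001000000
11100000100100000
11110000010010000
11111000001001000
11111100000100100
11111110000010010

11111110000010010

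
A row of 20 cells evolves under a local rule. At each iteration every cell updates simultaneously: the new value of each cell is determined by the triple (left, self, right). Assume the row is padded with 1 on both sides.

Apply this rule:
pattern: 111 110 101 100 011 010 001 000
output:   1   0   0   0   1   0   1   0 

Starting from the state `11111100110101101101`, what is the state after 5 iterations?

10011000010010011111

11111001100001001001
11110011000010010011
11100110000100100111
11001100001001001111
10011000010010011111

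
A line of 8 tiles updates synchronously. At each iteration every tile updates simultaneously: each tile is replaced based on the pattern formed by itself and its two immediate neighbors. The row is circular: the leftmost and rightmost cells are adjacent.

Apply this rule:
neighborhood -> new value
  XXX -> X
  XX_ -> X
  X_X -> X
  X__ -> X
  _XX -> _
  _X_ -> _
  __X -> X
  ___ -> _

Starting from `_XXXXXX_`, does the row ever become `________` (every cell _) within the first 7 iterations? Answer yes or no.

X_XXXXXX
XX_XXXXX
XXX_XXXX
XXXX_XXX
XXXXX_XX
XXXXXX_X
XXXXXXX_
iteration 7 is XXXXXXX_, still not uniform _

no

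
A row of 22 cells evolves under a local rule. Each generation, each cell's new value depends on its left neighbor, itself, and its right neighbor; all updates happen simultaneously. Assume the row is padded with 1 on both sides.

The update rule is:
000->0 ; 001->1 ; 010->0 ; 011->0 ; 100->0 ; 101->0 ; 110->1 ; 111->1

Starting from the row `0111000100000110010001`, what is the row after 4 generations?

generation 1: 0011001000001010100010
generation 2: 0101010000010000000100
generation 3: 0000000000100000001001
generation 4: 0000000001000000010010

0000000001000000010010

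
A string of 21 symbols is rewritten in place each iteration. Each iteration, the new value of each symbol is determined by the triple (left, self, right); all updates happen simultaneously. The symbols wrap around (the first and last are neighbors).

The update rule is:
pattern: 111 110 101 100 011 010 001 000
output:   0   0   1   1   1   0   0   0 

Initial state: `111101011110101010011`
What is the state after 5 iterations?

000010110001010101010
000001101000101010101
100001010100010101010
010000101010001010101
101000010101000101010

101000010101000101010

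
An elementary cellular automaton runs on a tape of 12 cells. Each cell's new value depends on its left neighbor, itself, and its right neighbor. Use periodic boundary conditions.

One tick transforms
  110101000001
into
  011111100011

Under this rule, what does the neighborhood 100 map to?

1

At position 6 the neighborhood is 100; the next row has 1 there.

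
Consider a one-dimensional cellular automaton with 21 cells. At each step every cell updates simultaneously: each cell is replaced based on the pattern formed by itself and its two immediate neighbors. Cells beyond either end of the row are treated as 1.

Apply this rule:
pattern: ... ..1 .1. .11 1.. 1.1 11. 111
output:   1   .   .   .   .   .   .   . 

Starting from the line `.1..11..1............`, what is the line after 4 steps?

.11111111............

..........1111111111.
.11111111............
..........1111111111.  (repeats step 1; period 2)
step 4: .11111111............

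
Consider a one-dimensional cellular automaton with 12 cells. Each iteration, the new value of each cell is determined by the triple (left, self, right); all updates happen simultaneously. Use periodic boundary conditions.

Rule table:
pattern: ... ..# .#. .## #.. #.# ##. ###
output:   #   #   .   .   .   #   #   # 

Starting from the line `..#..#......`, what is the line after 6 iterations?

#####.#.#.#.

##..#..#####
##.#..#.####
###..#.#.###
###.#.#.#.##
####.#.#.#.#
#####.#.#.#.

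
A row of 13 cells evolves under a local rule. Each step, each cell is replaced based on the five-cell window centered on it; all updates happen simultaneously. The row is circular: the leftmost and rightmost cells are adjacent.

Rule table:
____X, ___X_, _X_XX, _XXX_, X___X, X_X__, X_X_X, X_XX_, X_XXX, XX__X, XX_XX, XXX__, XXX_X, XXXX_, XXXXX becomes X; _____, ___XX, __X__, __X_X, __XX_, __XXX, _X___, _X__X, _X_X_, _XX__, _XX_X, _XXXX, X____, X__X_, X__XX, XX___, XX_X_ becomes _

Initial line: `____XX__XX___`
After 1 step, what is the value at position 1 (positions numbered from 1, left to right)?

step 1: __X___X______
position 1 holds _

_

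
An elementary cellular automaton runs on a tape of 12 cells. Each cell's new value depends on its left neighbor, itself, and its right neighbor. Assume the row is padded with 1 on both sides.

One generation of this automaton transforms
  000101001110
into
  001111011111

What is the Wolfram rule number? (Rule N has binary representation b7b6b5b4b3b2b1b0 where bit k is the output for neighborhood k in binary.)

238

position 9: 111 → 1  (bit 7 = 1)
position 10: 110 → 1  (bit 6 = 1)
position 4: 101 → 1  (bit 5 = 1)
position 0: 100 → 0  (bit 4 = 0)
position 8: 011 → 1  (bit 3 = 1)
position 3: 010 → 1  (bit 2 = 1)
position 2: 001 → 1  (bit 1 = 1)
position 1: 000 → 0  (bit 0 = 0)
bits b7..b0 = 11101110 = 238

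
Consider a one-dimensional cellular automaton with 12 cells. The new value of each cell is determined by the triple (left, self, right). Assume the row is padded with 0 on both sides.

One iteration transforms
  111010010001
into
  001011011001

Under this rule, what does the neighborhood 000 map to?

0

At position 9 the neighborhood is 000; the next row has 0 there.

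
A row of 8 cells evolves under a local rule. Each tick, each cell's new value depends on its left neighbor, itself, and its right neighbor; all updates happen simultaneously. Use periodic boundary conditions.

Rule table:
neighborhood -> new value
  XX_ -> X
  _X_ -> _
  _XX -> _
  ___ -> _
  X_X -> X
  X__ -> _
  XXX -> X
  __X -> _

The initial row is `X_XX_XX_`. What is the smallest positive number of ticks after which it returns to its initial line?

tick 1: _X_XX_XX
tick 2: X_X_XX_X
tick 3: XX_X_XX_
tick 4: _XX_X_XX
tick 5: X_XX_X_X
tick 6: XX_XX_X_
tick 7: _XX_XX_X
tick 8: X_XX_XX_

8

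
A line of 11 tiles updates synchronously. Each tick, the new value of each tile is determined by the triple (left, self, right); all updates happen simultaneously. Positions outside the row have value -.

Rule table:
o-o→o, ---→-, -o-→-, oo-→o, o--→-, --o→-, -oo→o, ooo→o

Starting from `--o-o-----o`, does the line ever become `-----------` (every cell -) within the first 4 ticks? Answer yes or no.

---o-------
-----------
all cells are - at tick 2

yes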